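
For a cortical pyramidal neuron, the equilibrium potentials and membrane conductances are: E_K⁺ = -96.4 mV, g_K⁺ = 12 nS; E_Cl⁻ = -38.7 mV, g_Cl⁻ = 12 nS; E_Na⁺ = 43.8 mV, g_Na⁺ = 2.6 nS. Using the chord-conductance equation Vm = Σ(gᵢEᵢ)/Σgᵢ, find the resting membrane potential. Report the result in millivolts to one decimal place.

-56.7 mV

Σ gᵢEᵢ = 12·(-96.4) + 12·(-38.7) + 2.6·(43.8) = -1507.32
Σ gᵢ = 12 + 12 + 2.6 = 26.6
Vm = -1507.32 / 26.6 = -56.67 mV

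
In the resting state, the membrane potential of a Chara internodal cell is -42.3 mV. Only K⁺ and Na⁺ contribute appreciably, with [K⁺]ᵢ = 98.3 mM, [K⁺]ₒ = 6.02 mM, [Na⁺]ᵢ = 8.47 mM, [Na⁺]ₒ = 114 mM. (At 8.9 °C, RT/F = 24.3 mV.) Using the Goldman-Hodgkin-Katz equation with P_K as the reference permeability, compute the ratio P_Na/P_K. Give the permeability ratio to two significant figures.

0.10

Let α = P_Na/P_K. GHK: Vm = 24.3·ln[(Kₒ + α·Naₒ)/(Kᵢ + α·Naᵢ)].
e^(Vm/24.3) = e^(-42.3/24.3) = 0.17539
So 0.17539·(Kᵢ + α·Naᵢ) = Kₒ + α·Naₒ → α = (0.17539·98.3 − 6.02) / (114.0 − 0.17539·8.47)
α = (17.24 − 6.02) / (114.0 − 1.486) = 11.22/112.5 = 0.09973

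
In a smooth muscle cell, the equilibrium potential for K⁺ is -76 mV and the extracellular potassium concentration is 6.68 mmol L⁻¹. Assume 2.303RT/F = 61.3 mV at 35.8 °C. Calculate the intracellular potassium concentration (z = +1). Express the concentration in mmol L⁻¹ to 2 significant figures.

Nernst: E = (61.3/1) · log₁₀([out]/[in]), so log₁₀([out]/[in]) = -76.0 × 1 / 61.3 = -1.2398.
[out]/[in] = 10^(-1.2398) = 0.05757.
[in] = 6.68 / 0.05757 = 116 mmol L⁻¹.

120 mmol L⁻¹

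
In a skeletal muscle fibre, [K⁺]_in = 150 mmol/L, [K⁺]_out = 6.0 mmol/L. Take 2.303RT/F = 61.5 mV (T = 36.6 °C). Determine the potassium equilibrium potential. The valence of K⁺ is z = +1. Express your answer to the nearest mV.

-86 mV

E = (61.5/z) · log₁₀([K⁺]_out/[K⁺]_in) with z = +1.
= (61.5/1) · log₁₀(6.0/150) = 61.50 · log₁₀(0.04)
= 61.50 · (-1.3979) = -85.97 mV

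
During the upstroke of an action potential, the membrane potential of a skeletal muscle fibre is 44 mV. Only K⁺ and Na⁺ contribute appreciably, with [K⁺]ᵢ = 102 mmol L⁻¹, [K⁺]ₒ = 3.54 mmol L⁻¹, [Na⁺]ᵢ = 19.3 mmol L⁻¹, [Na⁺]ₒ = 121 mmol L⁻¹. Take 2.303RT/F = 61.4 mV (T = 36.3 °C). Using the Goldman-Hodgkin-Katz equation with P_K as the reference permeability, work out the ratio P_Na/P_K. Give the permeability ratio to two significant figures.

Let α = P_Na/P_K. GHK: Vm = 61.4·log₁₀[(Kₒ + α·Naₒ)/(Kᵢ + α·Naᵢ)].
10^(Vm/61.4) = 10^(44.0/61.4) = 5.2073
So 5.2073·(Kᵢ + α·Naᵢ) = Kₒ + α·Naₒ → α = (5.2073·102.0 − 3.54) / (121.0 − 5.2073·19.3)
α = (531.1 − 3.54) / (121.0 − 100.5) = 527.6/20.5 = 25.74

26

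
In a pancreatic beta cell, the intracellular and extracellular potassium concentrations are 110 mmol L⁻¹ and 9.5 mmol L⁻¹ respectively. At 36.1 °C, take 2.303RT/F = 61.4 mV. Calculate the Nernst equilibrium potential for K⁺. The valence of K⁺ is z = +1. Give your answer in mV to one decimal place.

E = (61.4/z) · log₁₀([K⁺]_out/[K⁺]_in) with z = +1.
= (61.4/1) · log₁₀(9.5/110) = 61.40 · log₁₀(0.08636)
= 61.40 · (-1.0637) = -65.31 mV

-65.3 mV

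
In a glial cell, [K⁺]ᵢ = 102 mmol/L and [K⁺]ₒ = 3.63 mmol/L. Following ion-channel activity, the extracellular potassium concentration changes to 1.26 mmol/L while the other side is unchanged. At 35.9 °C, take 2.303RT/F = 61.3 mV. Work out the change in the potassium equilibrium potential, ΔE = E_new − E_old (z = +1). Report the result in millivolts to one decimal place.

-28.2 mV

E_old = (61.3/1)·log₁₀(3.63/102) = -88.80 mV
E_new = (61.3/1)·log₁₀(1.26/102) = -116.97 mV
ΔE = -116.97 − (-88.80) = -28.17 mV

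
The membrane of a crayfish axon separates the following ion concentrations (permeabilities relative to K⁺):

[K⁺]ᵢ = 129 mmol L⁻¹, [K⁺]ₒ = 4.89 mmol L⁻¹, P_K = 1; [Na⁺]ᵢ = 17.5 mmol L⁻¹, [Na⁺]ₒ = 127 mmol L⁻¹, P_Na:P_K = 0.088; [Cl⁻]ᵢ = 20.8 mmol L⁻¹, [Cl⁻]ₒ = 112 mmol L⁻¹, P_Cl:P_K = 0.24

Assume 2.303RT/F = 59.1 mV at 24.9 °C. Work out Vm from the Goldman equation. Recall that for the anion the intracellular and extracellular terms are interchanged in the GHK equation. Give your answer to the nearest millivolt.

-52 mV

Vm = 59.1 · log₁₀[(Σ P·[cation]ₒ + Σ P·[anion]ᵢ) / (Σ P·[cation]ᵢ + Σ P·[anion]ₒ)]
Numerator = 1×4.89 + 0.088×127 + 0.24×20.8 = 21.06
Denominator = 1×129 + 0.088×17.5 + 0.24×112 = 157.4
Vm = 59.1 · log₁₀(0.13377) = 59.1 × (-0.8736) = -51.63 mV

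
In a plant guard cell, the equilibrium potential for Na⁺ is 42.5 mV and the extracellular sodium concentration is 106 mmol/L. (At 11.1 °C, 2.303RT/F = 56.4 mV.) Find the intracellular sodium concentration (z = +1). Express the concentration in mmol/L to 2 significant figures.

19 mmol/L

Nernst: E = (56.4/1) · log₁₀([out]/[in]), so log₁₀([out]/[in]) = 42.5 × 1 / 56.4 = 0.7535.
[out]/[in] = 10^(0.7535) = 5.67.
[in] = 106 / 5.67 = 18.7 mmol/L.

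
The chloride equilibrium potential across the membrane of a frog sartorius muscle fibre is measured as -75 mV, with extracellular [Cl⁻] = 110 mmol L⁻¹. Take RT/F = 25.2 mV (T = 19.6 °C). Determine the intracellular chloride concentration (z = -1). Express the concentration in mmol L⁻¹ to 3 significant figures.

Nernst: E = (25.2/-1) · ln([out]/[in]), so ln([out]/[in]) = -75.0 × -1 / 25.2 = 2.9762.
[out]/[in] = e^(2.9762) = 19.61.
[in] = 110 / 19.61 = 5.609 mmol L⁻¹.

5.61 mmol L⁻¹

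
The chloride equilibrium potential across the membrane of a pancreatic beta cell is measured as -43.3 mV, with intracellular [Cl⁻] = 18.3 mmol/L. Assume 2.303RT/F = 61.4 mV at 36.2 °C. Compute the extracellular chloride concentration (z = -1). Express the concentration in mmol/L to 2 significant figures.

93 mmol/L

Nernst: E = (61.4/-1) · log₁₀([out]/[in]), so log₁₀([out]/[in]) = -43.3 × -1 / 61.4 = 0.7052.
[out]/[in] = 10^(0.7052) = 5.072.
[out] = 5.072 × 18.3 = 92.82 mmol/L.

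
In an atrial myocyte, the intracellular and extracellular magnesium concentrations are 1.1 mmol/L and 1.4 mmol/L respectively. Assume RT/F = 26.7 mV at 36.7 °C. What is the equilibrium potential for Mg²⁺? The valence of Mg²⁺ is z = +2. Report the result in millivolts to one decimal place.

E = (26.7/z) · ln([Mg²⁺]_out/[Mg²⁺]_in) with z = +2.
= (26.7/2) · ln(1.4/1.1) = 13.35 · ln(1.273)
= 13.35 · (0.2412) = 3.22 mV

3.2 mV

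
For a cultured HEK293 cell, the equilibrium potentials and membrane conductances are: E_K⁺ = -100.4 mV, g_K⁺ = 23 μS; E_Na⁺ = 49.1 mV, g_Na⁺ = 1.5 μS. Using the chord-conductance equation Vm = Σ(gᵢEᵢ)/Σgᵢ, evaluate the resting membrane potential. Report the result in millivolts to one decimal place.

Σ gᵢEᵢ = 23·(-100.4) + 1.5·(49.1) = -2235.55
Σ gᵢ = 23 + 1.5 = 24.5
Vm = -2235.55 / 24.5 = -91.25 mV

-91.2 mV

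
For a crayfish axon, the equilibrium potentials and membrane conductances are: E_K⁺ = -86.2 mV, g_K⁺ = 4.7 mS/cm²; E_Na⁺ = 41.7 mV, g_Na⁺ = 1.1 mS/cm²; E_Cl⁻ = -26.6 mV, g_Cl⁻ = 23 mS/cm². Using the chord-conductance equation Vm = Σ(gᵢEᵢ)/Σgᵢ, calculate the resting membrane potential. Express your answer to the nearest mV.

Σ gᵢEᵢ = 4.7·(-86.2) + 1.1·(41.7) + 23·(-26.6) = -971.07
Σ gᵢ = 4.7 + 1.1 + 23 = 28.8
Vm = -971.07 / 28.8 = -33.72 mV

-34 mV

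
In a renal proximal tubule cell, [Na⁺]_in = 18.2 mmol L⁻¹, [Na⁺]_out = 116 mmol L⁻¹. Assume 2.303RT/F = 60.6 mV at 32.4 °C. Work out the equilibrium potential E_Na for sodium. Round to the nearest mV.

E = (60.6/z) · log₁₀([Na⁺]_out/[Na⁺]_in) with z = +1.
= (60.6/1) · log₁₀(116/18.2) = 60.60 · log₁₀(6.374)
= 60.60 · (0.8044) = 48.75 mV

49 mV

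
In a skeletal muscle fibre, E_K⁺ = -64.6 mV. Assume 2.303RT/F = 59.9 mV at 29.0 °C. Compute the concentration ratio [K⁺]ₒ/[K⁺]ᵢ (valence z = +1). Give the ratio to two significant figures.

0.083

log₁₀([out]/[in]) = E·z/(59.9) = -64.6 × 1 / 59.9 = -1.0785
[out]/[in] = 10^(-1.0785) = 0.08347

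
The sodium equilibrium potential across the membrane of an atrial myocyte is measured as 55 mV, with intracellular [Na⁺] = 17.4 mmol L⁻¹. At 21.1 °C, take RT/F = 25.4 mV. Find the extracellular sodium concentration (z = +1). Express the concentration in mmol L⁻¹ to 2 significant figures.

150 mmol L⁻¹

Nernst: E = (25.4/1) · ln([out]/[in]), so ln([out]/[in]) = 55.0 × 1 / 25.4 = 2.1654.
[out]/[in] = e^(2.1654) = 8.718.
[out] = 8.718 × 17.4 = 151.7 mmol L⁻¹.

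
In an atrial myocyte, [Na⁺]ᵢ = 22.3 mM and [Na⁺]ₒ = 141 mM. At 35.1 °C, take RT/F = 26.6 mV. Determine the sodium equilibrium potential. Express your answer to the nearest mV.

49 mV

E = (26.6/z) · ln([Na⁺]_out/[Na⁺]_in) with z = +1.
= (26.6/1) · ln(141/22.3) = 26.60 · ln(6.323)
= 26.60 · (1.8442) = 49.06 mV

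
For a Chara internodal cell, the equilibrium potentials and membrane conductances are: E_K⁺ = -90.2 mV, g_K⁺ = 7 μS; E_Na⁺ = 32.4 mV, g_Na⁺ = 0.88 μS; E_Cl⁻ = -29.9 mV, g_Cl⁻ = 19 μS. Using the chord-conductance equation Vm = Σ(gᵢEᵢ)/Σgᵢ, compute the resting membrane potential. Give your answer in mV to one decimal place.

Σ gᵢEᵢ = 7·(-90.2) + 0.88·(32.4) + 19·(-29.9) = -1170.99
Σ gᵢ = 7 + 0.88 + 19 = 26.88
Vm = -1170.99 / 26.88 = -43.56 mV

-43.6 mV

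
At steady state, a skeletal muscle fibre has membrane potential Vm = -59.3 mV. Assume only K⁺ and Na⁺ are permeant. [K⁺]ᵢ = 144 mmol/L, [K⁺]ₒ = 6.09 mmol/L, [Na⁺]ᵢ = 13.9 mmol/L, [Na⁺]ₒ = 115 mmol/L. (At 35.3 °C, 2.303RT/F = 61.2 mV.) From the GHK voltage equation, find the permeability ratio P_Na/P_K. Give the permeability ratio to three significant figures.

Let α = P_Na/P_K. GHK: Vm = 61.2·log₁₀[(Kₒ + α·Naₒ)/(Kᵢ + α·Naᵢ)].
10^(Vm/61.2) = 10^(-59.3/61.2) = 0.10741
So 0.10741·(Kᵢ + α·Naᵢ) = Kₒ + α·Naₒ → α = (0.10741·144.0 − 6.09) / (115.0 − 0.10741·13.9)
α = (15.47 − 6.09) / (115.0 − 1.493) = 9.377/113.5 = 0.08261

0.0826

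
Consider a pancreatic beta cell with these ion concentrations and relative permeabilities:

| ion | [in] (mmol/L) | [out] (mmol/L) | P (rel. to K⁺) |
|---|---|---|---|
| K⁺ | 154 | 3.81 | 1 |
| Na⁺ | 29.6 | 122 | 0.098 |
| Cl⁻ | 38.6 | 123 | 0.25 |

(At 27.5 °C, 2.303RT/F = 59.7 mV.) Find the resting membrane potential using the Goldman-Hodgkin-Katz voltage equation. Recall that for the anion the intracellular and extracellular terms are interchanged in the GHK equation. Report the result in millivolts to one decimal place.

-51.8 mV

Vm = 59.7 · log₁₀[(Σ P·[cation]ₒ + Σ P·[anion]ᵢ) / (Σ P·[cation]ᵢ + Σ P·[anion]ₒ)]
Numerator = 1×3.81 + 0.098×122 + 0.25×38.6 = 25.42
Denominator = 1×154 + 0.098×29.6 + 0.25×123 = 187.7
Vm = 59.7 · log₁₀(0.13544) = 59.7 × (-0.8682) = -51.83 mV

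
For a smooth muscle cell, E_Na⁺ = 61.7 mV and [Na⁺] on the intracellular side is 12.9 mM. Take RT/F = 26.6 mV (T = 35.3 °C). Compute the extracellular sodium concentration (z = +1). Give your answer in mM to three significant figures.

Nernst: E = (26.6/1) · ln([out]/[in]), so ln([out]/[in]) = 61.7 × 1 / 26.6 = 2.3195.
[out]/[in] = e^(2.3195) = 10.17.
[out] = 10.17 × 12.9 = 131.2 mM.

131 mM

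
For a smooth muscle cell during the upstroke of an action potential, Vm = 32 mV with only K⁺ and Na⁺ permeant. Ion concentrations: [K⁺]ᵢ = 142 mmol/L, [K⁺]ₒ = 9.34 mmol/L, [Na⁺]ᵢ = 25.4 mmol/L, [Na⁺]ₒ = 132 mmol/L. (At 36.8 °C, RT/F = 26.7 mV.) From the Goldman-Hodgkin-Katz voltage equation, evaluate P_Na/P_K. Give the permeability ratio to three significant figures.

9.65

Let α = P_Na/P_K. GHK: Vm = 26.7·ln[(Kₒ + α·Naₒ)/(Kᵢ + α·Naᵢ)].
e^(Vm/26.7) = e^(32.0/26.7) = 3.3151
So 3.3151·(Kᵢ + α·Naᵢ) = Kₒ + α·Naₒ → α = (3.3151·142.0 − 9.34) / (132.0 − 3.3151·25.4)
α = (470.8 − 9.34) / (132.0 − 84.2) = 461.4/47.8 = 9.654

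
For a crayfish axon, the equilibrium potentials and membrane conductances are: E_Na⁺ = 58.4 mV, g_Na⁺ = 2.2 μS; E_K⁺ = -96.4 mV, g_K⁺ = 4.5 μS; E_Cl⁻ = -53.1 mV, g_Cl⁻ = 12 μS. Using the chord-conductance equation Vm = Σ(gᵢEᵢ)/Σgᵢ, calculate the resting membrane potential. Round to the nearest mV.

-50 mV

Σ gᵢEᵢ = 2.2·(58.4) + 4.5·(-96.4) + 12·(-53.1) = -942.52
Σ gᵢ = 2.2 + 4.5 + 12 = 18.7
Vm = -942.52 / 18.7 = -50.40 mV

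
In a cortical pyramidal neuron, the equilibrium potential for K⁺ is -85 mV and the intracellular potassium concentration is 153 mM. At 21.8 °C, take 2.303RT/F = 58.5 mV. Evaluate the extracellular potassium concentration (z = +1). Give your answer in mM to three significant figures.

5.39 mM

Nernst: E = (58.5/1) · log₁₀([out]/[in]), so log₁₀([out]/[in]) = -85.0 × 1 / 58.5 = -1.4530.
[out]/[in] = 10^(-1.4530) = 0.03524.
[out] = 0.03524 × 153 = 5.391 mM.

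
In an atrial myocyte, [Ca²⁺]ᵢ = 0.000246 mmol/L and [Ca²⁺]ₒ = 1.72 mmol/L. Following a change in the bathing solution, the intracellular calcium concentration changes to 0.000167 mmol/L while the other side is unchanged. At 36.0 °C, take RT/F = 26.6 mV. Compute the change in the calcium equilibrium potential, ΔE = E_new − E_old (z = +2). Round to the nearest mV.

E_old = (26.6/2)·ln(1.72/0.000246) = 117.74 mV
E_new = (26.6/2)·ln(1.72/0.000167) = 122.89 mV
ΔE = 122.89 − (117.74) = 5.15 mV

5 mV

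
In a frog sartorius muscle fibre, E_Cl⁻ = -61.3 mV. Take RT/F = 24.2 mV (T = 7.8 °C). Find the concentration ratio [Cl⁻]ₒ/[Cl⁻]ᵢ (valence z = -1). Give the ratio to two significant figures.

ln([out]/[in]) = E·z/(24.2) = -61.3 × -1 / 24.2 = 2.5331
[out]/[in] = e^(2.5331) = 12.59

13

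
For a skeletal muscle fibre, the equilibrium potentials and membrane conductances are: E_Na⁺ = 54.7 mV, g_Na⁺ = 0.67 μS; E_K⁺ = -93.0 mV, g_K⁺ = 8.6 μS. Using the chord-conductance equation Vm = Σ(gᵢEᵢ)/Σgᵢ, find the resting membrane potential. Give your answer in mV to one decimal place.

Σ gᵢEᵢ = 0.67·(54.7) + 8.6·(-93.0) = -763.15
Σ gᵢ = 0.67 + 8.6 = 9.27
Vm = -763.15 / 9.27 = -82.32 mV

-82.3 mV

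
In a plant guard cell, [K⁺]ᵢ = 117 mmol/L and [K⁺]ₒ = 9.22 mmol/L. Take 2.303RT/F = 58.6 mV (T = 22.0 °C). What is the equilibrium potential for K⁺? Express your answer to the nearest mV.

E = (58.6/z) · log₁₀([K⁺]_out/[K⁺]_in) with z = +1.
= (58.6/1) · log₁₀(9.22/117) = 58.60 · log₁₀(0.0788)
= 58.60 · (-1.1035) = -64.66 mV

-65 mV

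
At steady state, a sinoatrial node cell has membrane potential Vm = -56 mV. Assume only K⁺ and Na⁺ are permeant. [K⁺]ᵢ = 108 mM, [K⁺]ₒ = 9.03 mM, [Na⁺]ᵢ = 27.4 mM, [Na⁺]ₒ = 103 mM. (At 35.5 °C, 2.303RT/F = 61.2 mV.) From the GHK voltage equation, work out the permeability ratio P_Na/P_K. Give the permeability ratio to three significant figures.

0.0412

Let α = P_Na/P_K. GHK: Vm = 61.2·log₁₀[(Kₒ + α·Naₒ)/(Kᵢ + α·Naᵢ)].
10^(Vm/61.2) = 10^(-56.0/61.2) = 0.12161
So 0.12161·(Kᵢ + α·Naᵢ) = Kₒ + α·Naₒ → α = (0.12161·108.0 − 9.03) / (103.0 − 0.12161·27.4)
α = (13.13 − 9.03) / (103.0 − 3.332) = 4.104/99.67 = 0.04117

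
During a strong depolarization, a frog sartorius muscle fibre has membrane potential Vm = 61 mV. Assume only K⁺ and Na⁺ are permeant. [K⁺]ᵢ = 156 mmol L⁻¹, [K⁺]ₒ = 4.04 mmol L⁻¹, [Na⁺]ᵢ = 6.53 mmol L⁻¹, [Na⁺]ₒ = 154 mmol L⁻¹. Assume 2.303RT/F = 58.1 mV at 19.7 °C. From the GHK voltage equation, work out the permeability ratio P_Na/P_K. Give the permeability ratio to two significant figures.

Let α = P_Na/P_K. GHK: Vm = 58.1·log₁₀[(Kₒ + α·Naₒ)/(Kᵢ + α·Naᵢ)].
10^(Vm/58.1) = 10^(61.0/58.1) = 11.218
So 11.218·(Kᵢ + α·Naᵢ) = Kₒ + α·Naₒ → α = (11.218·156.0 − 4.04) / (154.0 − 11.218·6.53)
α = (1750 − 4.04) / (154.0 − 73.25) = 1746/80.75 = 21.62

22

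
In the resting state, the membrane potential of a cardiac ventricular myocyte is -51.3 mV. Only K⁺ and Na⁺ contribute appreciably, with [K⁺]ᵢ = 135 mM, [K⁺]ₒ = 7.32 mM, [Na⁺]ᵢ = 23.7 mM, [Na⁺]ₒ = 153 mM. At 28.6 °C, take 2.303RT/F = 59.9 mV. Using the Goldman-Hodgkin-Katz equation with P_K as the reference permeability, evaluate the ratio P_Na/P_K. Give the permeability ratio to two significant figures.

0.077

Let α = P_Na/P_K. GHK: Vm = 59.9·log₁₀[(Kₒ + α·Naₒ)/(Kᵢ + α·Naᵢ)].
10^(Vm/59.9) = 10^(-51.3/59.9) = 0.13918
So 0.13918·(Kᵢ + α·Naᵢ) = Kₒ + α·Naₒ → α = (0.13918·135.0 − 7.32) / (153.0 − 0.13918·23.7)
α = (18.79 − 7.32) / (153.0 − 3.299) = 11.47/149.7 = 0.07661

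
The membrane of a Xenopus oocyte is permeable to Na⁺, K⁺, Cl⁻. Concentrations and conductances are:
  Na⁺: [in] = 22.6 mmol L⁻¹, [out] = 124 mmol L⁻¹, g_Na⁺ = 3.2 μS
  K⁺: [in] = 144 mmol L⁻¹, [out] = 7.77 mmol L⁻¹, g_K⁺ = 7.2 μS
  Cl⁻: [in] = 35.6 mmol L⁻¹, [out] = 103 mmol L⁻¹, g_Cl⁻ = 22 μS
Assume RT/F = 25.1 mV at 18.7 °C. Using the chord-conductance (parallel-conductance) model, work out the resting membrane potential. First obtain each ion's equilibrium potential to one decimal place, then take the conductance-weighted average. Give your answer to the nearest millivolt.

-30 mV

E_Na⁺ = (25.1/1)·ln(124/22.6) = 42.7 mV
E_K⁺ = (25.1/1)·ln(7.77/144) = -73.3 mV
E_Cl⁻ = (25.1/-1)·ln(103/35.6) = -26.7 mV
Vm = (Σ gᵢEᵢ)/(Σ gᵢ) = (3.2·42.7 + 7.2·-73.3 + 22·-26.7) / (3.2 + 7.2 + 22)
= -978.52 / 32.4 = -30.20 mV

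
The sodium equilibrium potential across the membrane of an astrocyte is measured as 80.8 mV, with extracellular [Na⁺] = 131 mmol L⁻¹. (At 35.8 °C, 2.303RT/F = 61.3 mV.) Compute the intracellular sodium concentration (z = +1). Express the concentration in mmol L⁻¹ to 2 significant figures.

Nernst: E = (61.3/1) · log₁₀([out]/[in]), so log₁₀([out]/[in]) = 80.8 × 1 / 61.3 = 1.3181.
[out]/[in] = 10^(1.3181) = 20.8.
[in] = 131 / 20.8 = 6.297 mmol L⁻¹.

6.3 mmol L⁻¹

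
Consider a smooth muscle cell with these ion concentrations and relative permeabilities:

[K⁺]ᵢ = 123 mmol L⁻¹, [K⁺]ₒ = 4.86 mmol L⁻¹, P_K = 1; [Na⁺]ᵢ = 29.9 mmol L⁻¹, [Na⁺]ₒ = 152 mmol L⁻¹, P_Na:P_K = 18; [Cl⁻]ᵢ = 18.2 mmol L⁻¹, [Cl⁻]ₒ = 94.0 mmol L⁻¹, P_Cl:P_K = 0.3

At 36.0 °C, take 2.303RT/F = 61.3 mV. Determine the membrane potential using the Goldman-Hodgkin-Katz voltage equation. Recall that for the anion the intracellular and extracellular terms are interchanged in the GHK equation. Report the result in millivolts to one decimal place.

36.8 mV

Vm = 61.3 · log₁₀[(Σ P·[cation]ₒ + Σ P·[anion]ᵢ) / (Σ P·[cation]ᵢ + Σ P·[anion]ₒ)]
Numerator = 1×4.86 + 18×152 + 0.3×18.2 = 2746
Denominator = 1×123 + 18×29.9 + 0.3×94.0 = 689.4
Vm = 61.3 · log₁₀(3.9836) = 61.3 × (0.6003) = 36.80 mV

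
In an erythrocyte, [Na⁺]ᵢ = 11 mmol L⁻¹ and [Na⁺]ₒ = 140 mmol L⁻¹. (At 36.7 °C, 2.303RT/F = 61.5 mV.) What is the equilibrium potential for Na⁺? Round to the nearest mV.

68 mV

E = (61.5/z) · log₁₀([Na⁺]_out/[Na⁺]_in) with z = +1.
= (61.5/1) · log₁₀(140/11) = 61.50 · log₁₀(12.73)
= 61.50 · (1.1047) = 67.94 mV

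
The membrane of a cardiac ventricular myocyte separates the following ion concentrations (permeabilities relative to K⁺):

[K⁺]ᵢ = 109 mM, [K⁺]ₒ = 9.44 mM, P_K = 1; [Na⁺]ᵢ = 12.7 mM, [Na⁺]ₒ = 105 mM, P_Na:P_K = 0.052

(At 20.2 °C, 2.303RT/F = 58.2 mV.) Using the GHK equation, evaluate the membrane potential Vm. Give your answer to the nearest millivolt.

-50 mV

Vm = 58.2 · log₁₀[(Σ P·[cation]ₒ + Σ P·[anion]ᵢ) / (Σ P·[cation]ᵢ + Σ P·[anion]ₒ)]
Numerator = 1×9.44 + 0.052×105 = 14.9
Denominator = 1×109 + 0.052×12.7 = 109.7
Vm = 58.2 · log₁₀(0.13587) = 58.2 × (-0.8669) = -50.45 mV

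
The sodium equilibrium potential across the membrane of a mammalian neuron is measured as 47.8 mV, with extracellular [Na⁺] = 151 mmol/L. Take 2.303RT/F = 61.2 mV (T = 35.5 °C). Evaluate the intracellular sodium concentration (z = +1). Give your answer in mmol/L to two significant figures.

25 mmol/L

Nernst: E = (61.2/1) · log₁₀([out]/[in]), so log₁₀([out]/[in]) = 47.8 × 1 / 61.2 = 0.7810.
[out]/[in] = 10^(0.7810) = 6.04.
[in] = 151 / 6.04 = 25 mmol/L.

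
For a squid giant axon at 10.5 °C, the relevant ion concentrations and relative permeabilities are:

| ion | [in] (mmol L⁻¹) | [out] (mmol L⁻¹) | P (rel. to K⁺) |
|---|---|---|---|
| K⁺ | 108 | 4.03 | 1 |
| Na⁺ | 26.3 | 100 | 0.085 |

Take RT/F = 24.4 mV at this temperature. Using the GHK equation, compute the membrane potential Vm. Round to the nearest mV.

-53 mV

Vm = 24.4 · ln[(Σ P·[cation]ₒ + Σ P·[anion]ᵢ) / (Σ P·[cation]ᵢ + Σ P·[anion]ₒ)]
Numerator = 1×4.03 + 0.085×100 = 12.53
Denominator = 1×108 + 0.085×26.3 = 110.2
Vm = 24.4 · ln(0.11367) = 24.4 × (-2.1745) = -53.06 mV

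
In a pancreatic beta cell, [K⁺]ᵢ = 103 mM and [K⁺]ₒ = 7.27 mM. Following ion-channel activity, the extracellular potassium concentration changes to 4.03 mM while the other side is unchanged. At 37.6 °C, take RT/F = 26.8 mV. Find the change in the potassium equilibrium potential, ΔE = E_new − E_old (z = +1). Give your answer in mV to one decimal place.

-15.8 mV

E_old = (26.8/1)·ln(7.27/103) = -71.05 mV
E_new = (26.8/1)·ln(4.03/103) = -86.86 mV
ΔE = -86.86 − (-71.05) = -15.81 mV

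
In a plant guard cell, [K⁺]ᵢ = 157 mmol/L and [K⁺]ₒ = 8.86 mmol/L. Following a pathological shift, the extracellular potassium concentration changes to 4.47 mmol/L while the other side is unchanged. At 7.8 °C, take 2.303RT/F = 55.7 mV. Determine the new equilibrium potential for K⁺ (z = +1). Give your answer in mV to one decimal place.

After the shift: [K⁺]_out = 4.47, [K⁺]_in = 157 mmol/L.
E_new = (55.7/1)·log₁₀(4.47/157) = 55.70 · (-1.5456) = -86.09 mV

-86.1 mV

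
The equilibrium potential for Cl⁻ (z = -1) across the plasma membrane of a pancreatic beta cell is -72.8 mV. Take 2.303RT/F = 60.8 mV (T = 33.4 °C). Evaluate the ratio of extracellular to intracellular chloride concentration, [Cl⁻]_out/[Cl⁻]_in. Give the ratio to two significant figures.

log₁₀([out]/[in]) = E·z/(60.8) = -72.8 × -1 / 60.8 = 1.1974
[out]/[in] = 10^(1.1974) = 15.75

16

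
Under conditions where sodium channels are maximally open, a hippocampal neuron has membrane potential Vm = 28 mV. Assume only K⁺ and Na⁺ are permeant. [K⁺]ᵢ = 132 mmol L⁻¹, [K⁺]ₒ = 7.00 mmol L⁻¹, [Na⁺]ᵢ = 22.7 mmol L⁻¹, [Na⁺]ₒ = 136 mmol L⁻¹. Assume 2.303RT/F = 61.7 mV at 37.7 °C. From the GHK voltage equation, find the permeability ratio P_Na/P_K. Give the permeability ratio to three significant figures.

5.15

Let α = P_Na/P_K. GHK: Vm = 61.7·log₁₀[(Kₒ + α·Naₒ)/(Kᵢ + α·Naᵢ)].
10^(Vm/61.7) = 10^(28.0/61.7) = 2.8432
So 2.8432·(Kᵢ + α·Naᵢ) = Kₒ + α·Naₒ → α = (2.8432·132.0 − 7.0) / (136.0 − 2.8432·22.7)
α = (375.3 − 7.0) / (136.0 − 64.54) = 368.3/71.46 = 5.154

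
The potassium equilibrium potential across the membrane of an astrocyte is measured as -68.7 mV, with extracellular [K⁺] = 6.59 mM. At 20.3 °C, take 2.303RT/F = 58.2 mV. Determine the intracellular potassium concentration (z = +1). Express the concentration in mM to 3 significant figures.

Nernst: E = (58.2/1) · log₁₀([out]/[in]), so log₁₀([out]/[in]) = -68.7 × 1 / 58.2 = -1.1804.
[out]/[in] = 10^(-1.1804) = 0.06601.
[in] = 6.59 / 0.06601 = 99.84 mM.

99.8 mM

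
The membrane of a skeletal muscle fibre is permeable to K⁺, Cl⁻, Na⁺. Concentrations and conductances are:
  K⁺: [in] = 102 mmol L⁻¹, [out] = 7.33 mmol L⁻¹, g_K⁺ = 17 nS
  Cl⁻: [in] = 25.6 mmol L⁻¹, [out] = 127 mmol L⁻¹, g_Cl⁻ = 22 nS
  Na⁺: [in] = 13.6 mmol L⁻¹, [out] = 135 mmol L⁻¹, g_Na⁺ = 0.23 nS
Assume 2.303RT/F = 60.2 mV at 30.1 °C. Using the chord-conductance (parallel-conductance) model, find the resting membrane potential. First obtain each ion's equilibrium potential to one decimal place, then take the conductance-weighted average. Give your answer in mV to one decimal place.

E_K⁺ = (60.2/1)·log₁₀(7.33/102) = -68.8 mV
E_Cl⁻ = (60.2/-1)·log₁₀(127/25.6) = -41.9 mV
E_Na⁺ = (60.2/1)·log₁₀(135/13.6) = 60.0 mV
Vm = (Σ gᵢEᵢ)/(Σ gᵢ) = (17·-68.8 + 22·-41.9 + 0.23·60.0) / (17 + 22 + 0.23)
= -2077.60 / 39.23 = -52.96 mV

-53.0 mV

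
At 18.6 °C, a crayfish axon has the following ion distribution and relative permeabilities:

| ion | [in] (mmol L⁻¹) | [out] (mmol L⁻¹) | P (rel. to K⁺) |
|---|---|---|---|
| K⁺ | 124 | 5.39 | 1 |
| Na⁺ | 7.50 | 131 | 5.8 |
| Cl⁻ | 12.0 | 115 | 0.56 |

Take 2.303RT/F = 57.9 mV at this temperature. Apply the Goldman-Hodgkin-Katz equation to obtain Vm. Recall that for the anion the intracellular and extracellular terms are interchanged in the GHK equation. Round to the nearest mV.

30 mV

Vm = 57.9 · log₁₀[(Σ P·[cation]ₒ + Σ P·[anion]ᵢ) / (Σ P·[cation]ᵢ + Σ P·[anion]ₒ)]
Numerator = 1×5.39 + 5.8×131 + 0.56×12.0 = 771.9
Denominator = 1×124 + 5.8×7.50 + 0.56×115 = 231.9
Vm = 57.9 · log₁₀(3.3286) = 57.9 × (0.5223) = 30.24 mV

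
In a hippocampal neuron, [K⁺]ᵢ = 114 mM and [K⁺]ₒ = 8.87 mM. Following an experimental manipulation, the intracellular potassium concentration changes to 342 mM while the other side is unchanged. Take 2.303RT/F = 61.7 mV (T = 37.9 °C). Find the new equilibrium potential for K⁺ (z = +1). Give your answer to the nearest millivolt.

-98 mV

After the shift: [K⁺]_out = 8.87, [K⁺]_in = 342 mM.
E_new = (61.7/1)·log₁₀(8.87/342) = 61.70 · (-1.5861) = -97.86 mV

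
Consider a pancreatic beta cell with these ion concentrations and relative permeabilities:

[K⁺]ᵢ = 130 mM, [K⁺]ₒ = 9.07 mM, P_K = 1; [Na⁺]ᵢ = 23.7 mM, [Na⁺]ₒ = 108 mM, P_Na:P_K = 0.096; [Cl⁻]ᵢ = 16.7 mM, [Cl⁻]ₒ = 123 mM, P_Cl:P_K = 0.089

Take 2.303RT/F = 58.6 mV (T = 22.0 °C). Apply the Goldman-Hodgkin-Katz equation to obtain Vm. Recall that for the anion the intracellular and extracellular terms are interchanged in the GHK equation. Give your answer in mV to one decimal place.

Vm = 58.6 · log₁₀[(Σ P·[cation]ₒ + Σ P·[anion]ᵢ) / (Σ P·[cation]ᵢ + Σ P·[anion]ₒ)]
Numerator = 1×9.07 + 0.096×108 + 0.089×16.7 = 20.92
Denominator = 1×130 + 0.096×23.7 + 0.089×123 = 143.2
Vm = 58.6 · log₁₀(0.1461) = 58.6 × (-0.8354) = -48.95 mV

-49.0 mV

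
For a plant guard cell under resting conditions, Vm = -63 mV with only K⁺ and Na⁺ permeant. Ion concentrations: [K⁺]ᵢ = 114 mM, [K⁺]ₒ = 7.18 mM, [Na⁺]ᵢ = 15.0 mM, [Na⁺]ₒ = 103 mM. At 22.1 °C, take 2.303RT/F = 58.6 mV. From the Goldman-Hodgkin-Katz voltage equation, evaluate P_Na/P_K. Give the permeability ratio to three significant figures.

Let α = P_Na/P_K. GHK: Vm = 58.6·log₁₀[(Kₒ + α·Naₒ)/(Kᵢ + α·Naᵢ)].
10^(Vm/58.6) = 10^(-63.0/58.6) = 0.084123
So 0.084123·(Kᵢ + α·Naᵢ) = Kₒ + α·Naₒ → α = (0.084123·114.0 − 7.18) / (103.0 − 0.084123·15.0)
α = (9.59 − 7.18) / (103.0 − 1.262) = 2.41/101.7 = 0.02369

0.0237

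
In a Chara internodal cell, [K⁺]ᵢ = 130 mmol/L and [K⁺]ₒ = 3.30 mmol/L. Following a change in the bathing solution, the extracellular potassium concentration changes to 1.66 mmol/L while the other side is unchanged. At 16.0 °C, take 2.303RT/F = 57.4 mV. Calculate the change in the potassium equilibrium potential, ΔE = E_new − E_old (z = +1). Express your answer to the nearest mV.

-17 mV

E_old = (57.4/1)·log₁₀(3.30/130) = -91.58 mV
E_new = (57.4/1)·log₁₀(1.66/130) = -108.71 mV
ΔE = -108.71 − (-91.58) = -17.13 mV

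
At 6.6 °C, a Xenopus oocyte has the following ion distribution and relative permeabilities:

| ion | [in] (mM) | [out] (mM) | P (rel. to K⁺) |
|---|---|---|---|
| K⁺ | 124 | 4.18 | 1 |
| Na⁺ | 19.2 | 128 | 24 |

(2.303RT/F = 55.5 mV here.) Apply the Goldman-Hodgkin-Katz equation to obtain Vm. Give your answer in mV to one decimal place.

Vm = 55.5 · log₁₀[(Σ P·[cation]ₒ + Σ P·[anion]ᵢ) / (Σ P·[cation]ᵢ + Σ P·[anion]ₒ)]
Numerator = 1×4.18 + 24×128 = 3076
Denominator = 1×124 + 24×19.2 = 584.8
Vm = 55.5 · log₁₀(5.2602) = 55.5 × (0.7210) = 40.02 mV

40.0 mV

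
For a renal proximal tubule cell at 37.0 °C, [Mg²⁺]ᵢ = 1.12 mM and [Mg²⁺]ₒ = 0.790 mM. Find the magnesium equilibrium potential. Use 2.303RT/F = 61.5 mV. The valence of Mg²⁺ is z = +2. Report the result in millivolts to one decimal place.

E = (61.5/z) · log₁₀([Mg²⁺]_out/[Mg²⁺]_in) with z = +2.
= (61.5/2) · log₁₀(0.790/1.12) = 30.75 · log₁₀(0.7054)
= 30.75 · (-0.1516) = -4.66 mV

-4.7 mV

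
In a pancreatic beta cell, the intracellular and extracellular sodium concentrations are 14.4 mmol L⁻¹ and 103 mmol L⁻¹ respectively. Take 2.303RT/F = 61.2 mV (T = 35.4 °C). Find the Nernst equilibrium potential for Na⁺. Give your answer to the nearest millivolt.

E = (61.2/z) · log₁₀([Na⁺]_out/[Na⁺]_in) with z = +1.
= (61.2/1) · log₁₀(103/14.4) = 61.20 · log₁₀(7.153)
= 61.20 · (0.8545) = 52.29 mV

52 mV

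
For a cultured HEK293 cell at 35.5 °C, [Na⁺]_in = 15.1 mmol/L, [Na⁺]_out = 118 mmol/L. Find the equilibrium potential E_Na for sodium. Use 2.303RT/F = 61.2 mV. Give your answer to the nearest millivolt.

55 mV

E = (61.2/z) · log₁₀([Na⁺]_out/[Na⁺]_in) with z = +1.
= (61.2/1) · log₁₀(118/15.1) = 61.20 · log₁₀(7.815)
= 61.20 · (0.8929) = 54.65 mV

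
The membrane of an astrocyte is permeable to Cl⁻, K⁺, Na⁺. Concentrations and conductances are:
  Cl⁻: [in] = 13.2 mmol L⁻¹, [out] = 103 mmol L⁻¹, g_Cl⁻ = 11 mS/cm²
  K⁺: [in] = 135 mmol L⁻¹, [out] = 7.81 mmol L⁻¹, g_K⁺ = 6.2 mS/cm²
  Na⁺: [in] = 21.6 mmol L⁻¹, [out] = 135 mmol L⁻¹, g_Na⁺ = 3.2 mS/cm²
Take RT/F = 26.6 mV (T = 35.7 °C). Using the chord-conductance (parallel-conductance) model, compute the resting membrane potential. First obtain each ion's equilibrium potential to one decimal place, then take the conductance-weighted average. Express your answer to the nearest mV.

E_Cl⁻ = (26.6/-1)·ln(103/13.2) = -54.7 mV
E_K⁺ = (26.6/1)·ln(7.81/135) = -75.8 mV
E_Na⁺ = (26.6/1)·ln(135/21.6) = 48.7 mV
Vm = (Σ gᵢEᵢ)/(Σ gᵢ) = (11·-54.7 + 6.2·-75.8 + 3.2·48.7) / (11 + 6.2 + 3.2)
= -915.82 / 20.4 = -44.89 mV

-45 mV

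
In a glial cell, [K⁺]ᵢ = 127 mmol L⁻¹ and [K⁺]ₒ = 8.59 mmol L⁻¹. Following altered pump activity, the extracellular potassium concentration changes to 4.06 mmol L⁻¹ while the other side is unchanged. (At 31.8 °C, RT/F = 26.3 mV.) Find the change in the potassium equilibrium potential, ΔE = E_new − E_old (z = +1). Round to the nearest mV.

-20 mV

E_old = (26.3/1)·ln(8.59/127) = -70.84 mV
E_new = (26.3/1)·ln(4.06/127) = -90.55 mV
ΔE = -90.55 − (-70.84) = -19.71 mV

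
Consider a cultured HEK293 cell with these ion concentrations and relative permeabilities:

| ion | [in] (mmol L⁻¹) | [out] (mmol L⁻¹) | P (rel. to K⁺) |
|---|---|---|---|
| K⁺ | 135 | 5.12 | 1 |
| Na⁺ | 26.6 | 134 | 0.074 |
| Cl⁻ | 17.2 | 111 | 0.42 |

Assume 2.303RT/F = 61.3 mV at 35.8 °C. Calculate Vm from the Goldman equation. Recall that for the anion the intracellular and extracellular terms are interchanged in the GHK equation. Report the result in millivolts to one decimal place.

-56.2 mV

Vm = 61.3 · log₁₀[(Σ P·[cation]ₒ + Σ P·[anion]ᵢ) / (Σ P·[cation]ᵢ + Σ P·[anion]ₒ)]
Numerator = 1×5.12 + 0.074×134 + 0.42×17.2 = 22.26
Denominator = 1×135 + 0.074×26.6 + 0.42×111 = 183.6
Vm = 61.3 · log₁₀(0.12125) = 61.3 × (-0.9163) = -56.17 mV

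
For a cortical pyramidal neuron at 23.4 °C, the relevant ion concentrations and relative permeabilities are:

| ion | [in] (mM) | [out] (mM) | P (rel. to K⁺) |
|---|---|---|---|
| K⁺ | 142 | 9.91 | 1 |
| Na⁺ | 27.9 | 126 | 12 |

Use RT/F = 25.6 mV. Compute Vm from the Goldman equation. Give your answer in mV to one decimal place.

Vm = 25.6 · ln[(Σ P·[cation]ₒ + Σ P·[anion]ᵢ) / (Σ P·[cation]ᵢ + Σ P·[anion]ₒ)]
Numerator = 1×9.91 + 12×126 = 1522
Denominator = 1×142 + 12×27.9 = 476.8
Vm = 25.6 · ln(3.1919) = 25.6 × (1.1606) = 29.71 mV

29.7 mV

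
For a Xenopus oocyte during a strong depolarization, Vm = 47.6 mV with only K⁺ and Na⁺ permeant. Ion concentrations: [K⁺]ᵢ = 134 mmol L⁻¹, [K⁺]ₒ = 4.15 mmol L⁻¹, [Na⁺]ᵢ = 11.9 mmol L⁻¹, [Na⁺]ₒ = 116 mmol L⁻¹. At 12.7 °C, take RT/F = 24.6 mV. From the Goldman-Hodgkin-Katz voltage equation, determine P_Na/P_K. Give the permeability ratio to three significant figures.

27.5

Let α = P_Na/P_K. GHK: Vm = 24.6·ln[(Kₒ + α·Naₒ)/(Kᵢ + α·Naᵢ)].
e^(Vm/24.6) = e^(47.6/24.6) = 6.9238
So 6.9238·(Kᵢ + α·Naᵢ) = Kₒ + α·Naₒ → α = (6.9238·134.0 − 4.15) / (116.0 − 6.9238·11.9)
α = (927.8 − 4.15) / (116.0 − 82.39) = 923.6/33.61 = 27.48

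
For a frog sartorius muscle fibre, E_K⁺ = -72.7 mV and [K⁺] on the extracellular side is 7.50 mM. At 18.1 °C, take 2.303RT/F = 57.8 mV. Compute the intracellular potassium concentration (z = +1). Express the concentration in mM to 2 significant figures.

Nernst: E = (57.8/1) · log₁₀([out]/[in]), so log₁₀([out]/[in]) = -72.7 × 1 / 57.8 = -1.2578.
[out]/[in] = 10^(-1.2578) = 0.05524.
[in] = 7.50 / 0.05524 = 135.8 mM.

140 mM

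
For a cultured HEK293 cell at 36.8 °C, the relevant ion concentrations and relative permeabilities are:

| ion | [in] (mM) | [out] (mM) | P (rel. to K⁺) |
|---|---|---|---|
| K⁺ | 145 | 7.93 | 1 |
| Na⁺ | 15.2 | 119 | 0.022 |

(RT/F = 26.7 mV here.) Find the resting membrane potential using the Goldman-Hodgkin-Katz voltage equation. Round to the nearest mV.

-70 mV

Vm = 26.7 · ln[(Σ P·[cation]ₒ + Σ P·[anion]ᵢ) / (Σ P·[cation]ᵢ + Σ P·[anion]ₒ)]
Numerator = 1×7.93 + 0.022×119 = 10.55
Denominator = 1×145 + 0.022×15.2 = 145.3
Vm = 26.7 · ln(0.072577) = 26.7 × (-2.6231) = -70.04 mV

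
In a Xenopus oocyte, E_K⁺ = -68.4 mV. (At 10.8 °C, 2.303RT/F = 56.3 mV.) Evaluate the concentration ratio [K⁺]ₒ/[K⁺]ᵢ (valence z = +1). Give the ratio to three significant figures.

0.0610

log₁₀([out]/[in]) = E·z/(56.3) = -68.4 × 1 / 56.3 = -1.2149
[out]/[in] = 10^(-1.2149) = 0.06096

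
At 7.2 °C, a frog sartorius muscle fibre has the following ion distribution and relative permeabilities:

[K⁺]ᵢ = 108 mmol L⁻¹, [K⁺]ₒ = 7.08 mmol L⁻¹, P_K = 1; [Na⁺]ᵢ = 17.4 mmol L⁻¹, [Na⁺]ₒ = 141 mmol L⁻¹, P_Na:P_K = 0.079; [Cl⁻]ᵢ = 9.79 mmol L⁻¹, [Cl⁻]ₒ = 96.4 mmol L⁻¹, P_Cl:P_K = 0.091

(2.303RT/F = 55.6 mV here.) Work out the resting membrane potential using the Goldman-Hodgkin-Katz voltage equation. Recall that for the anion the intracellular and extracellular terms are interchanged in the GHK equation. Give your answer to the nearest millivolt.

Vm = 55.6 · log₁₀[(Σ P·[cation]ₒ + Σ P·[anion]ᵢ) / (Σ P·[cation]ᵢ + Σ P·[anion]ₒ)]
Numerator = 1×7.08 + 0.079×141 + 0.091×9.79 = 19.11
Denominator = 1×108 + 0.079×17.4 + 0.091×96.4 = 118.1
Vm = 55.6 · log₁₀(0.16175) = 55.6 × (-0.7912) = -43.99 mV

-44 mV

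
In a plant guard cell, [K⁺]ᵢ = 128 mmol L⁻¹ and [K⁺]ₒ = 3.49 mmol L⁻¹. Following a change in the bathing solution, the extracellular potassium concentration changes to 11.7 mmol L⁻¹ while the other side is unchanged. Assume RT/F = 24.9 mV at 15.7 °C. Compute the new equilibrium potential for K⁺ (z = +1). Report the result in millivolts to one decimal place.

After the shift: [K⁺]_out = 11.7, [K⁺]_in = 128 mmol L⁻¹.
E_new = (24.9/1)·ln(11.7/128) = 24.90 · (-2.3924) = -59.57 mV

-59.6 mV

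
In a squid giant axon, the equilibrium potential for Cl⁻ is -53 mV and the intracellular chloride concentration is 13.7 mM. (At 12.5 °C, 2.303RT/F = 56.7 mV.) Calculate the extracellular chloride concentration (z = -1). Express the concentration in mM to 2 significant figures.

Nernst: E = (56.7/-1) · log₁₀([out]/[in]), so log₁₀([out]/[in]) = -53.0 × -1 / 56.7 = 0.9347.
[out]/[in] = 10^(0.9347) = 8.605.
[out] = 8.605 × 13.7 = 117.9 mM.

120 mM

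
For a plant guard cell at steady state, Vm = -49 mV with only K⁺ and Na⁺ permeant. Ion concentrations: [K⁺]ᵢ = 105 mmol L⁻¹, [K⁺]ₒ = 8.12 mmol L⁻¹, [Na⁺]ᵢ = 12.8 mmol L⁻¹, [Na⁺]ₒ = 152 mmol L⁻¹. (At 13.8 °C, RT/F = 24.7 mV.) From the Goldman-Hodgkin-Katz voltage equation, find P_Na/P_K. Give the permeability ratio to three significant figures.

0.0421

Let α = P_Na/P_K. GHK: Vm = 24.7·ln[(Kₒ + α·Naₒ)/(Kᵢ + α·Naᵢ)].
e^(Vm/24.7) = e^(-49.0/24.7) = 0.13754
So 0.13754·(Kᵢ + α·Naᵢ) = Kₒ + α·Naₒ → α = (0.13754·105.0 − 8.12) / (152.0 − 0.13754·12.8)
α = (14.44 − 8.12) / (152.0 − 1.761) = 6.322/150.2 = 0.04208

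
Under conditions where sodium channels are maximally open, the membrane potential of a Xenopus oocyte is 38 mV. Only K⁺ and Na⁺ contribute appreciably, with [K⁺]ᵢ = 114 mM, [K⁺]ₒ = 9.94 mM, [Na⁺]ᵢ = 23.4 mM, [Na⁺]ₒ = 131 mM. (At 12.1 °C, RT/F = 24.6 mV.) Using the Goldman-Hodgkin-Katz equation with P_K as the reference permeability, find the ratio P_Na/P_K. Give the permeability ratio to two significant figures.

Let α = P_Na/P_K. GHK: Vm = 24.6·ln[(Kₒ + α·Naₒ)/(Kᵢ + α·Naᵢ)].
e^(Vm/24.6) = e^(38.0/24.6) = 4.6866
So 4.6866·(Kᵢ + α·Naᵢ) = Kₒ + α·Naₒ → α = (4.6866·114.0 − 9.94) / (131.0 − 4.6866·23.4)
α = (534.3 − 9.94) / (131.0 − 109.7) = 524.3/21.33 = 24.58

25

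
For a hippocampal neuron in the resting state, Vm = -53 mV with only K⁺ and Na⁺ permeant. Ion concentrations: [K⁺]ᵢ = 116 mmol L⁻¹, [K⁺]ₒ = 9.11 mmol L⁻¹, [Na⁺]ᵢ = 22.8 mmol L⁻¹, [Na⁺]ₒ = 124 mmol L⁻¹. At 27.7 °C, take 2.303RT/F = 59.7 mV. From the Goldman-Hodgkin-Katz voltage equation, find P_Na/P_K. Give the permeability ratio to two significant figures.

0.049

Let α = P_Na/P_K. GHK: Vm = 59.7·log₁₀[(Kₒ + α·Naₒ)/(Kᵢ + α·Naᵢ)].
10^(Vm/59.7) = 10^(-53.0/59.7) = 0.12949
So 0.12949·(Kᵢ + α·Naᵢ) = Kₒ + α·Naₒ → α = (0.12949·116.0 − 9.11) / (124.0 − 0.12949·22.8)
α = (15.02 − 9.11) / (124.0 − 2.952) = 5.911/121 = 0.04883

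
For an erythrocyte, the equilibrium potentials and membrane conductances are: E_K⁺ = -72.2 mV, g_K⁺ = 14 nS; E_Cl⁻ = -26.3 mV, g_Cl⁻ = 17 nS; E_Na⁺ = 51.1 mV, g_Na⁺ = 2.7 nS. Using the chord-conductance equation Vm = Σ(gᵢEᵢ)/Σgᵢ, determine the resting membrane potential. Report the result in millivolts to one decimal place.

Σ gᵢEᵢ = 14·(-72.2) + 17·(-26.3) + 2.7·(51.1) = -1319.93
Σ gᵢ = 14 + 17 + 2.7 = 33.7
Vm = -1319.93 / 33.7 = -39.17 mV

-39.2 mV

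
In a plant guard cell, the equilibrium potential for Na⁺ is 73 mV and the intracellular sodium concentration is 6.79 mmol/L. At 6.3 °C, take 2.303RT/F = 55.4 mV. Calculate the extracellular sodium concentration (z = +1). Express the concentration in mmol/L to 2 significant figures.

Nernst: E = (55.4/1) · log₁₀([out]/[in]), so log₁₀([out]/[in]) = 73.0 × 1 / 55.4 = 1.3177.
[out]/[in] = 10^(1.3177) = 20.78.
[out] = 20.78 × 6.79 = 141.1 mmol/L.

140 mmol/L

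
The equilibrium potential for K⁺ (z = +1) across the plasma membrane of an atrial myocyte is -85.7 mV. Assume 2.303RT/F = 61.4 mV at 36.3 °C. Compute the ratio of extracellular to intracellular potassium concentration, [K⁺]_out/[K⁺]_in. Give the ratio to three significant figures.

0.0402

log₁₀([out]/[in]) = E·z/(61.4) = -85.7 × 1 / 61.4 = -1.3958
[out]/[in] = 10^(-1.3958) = 0.0402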